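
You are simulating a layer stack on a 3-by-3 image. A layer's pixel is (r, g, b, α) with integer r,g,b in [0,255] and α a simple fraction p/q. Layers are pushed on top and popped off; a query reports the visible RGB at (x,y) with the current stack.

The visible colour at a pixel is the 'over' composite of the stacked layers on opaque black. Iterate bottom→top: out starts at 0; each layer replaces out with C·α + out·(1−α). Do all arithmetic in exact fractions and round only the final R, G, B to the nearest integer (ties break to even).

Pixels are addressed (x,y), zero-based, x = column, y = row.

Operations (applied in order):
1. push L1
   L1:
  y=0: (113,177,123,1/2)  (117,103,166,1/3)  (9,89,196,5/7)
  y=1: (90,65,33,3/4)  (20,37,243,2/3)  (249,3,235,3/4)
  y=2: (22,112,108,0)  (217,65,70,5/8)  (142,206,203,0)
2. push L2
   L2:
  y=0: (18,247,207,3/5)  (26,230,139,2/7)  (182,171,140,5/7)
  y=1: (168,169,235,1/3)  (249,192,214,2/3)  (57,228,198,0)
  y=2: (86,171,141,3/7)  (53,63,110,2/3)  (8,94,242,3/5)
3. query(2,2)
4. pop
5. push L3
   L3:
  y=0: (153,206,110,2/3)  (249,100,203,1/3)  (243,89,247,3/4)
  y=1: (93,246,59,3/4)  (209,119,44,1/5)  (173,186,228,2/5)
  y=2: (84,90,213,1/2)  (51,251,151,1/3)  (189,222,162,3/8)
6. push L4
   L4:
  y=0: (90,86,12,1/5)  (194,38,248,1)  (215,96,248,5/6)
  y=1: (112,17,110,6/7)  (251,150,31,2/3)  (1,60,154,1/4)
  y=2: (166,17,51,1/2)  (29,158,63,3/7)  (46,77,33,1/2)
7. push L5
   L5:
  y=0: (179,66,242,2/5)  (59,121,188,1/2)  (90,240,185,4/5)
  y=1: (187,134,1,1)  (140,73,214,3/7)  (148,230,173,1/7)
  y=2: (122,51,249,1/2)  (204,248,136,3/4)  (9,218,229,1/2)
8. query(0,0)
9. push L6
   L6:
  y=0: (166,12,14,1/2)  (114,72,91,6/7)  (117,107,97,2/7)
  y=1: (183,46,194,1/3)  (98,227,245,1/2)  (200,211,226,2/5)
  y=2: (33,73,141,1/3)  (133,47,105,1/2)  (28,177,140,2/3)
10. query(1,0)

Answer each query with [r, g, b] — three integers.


at x=2,y=2 over L1,L2:
after L1 α=0: [0, 0, 0]
after L2 α=3/5: [24/5, 282/5, 726/5]
→ [5, 56, 145]

query (0,0) [L1,L3,L4,L5] — begin 0,0,0
after L1 α=1/2: [113/2, 177/2, 123/2]
after L3 α=2/3: [725/6, 1001/6, 563/6]
after L4 α=1/5: [344/3, 452/3, 1162/15]
after L5 α=2/5: [702/5, 584/5, 3582/25]
= [140, 117, 143]

query (1,0) [L1,L3,L4,L5,L6] — begin 0,0,0
L1 α=1/3: [39, 103/3, 166/3]
L3 α=1/3: [109, 506/9, 941/9]
L4 α=1: [194, 38, 248]
L5 α=1/2: [253/2, 159/2, 218]
L6 α=6/7: [1621/14, 1023/14, 764/7]
→ [116, 73, 109]


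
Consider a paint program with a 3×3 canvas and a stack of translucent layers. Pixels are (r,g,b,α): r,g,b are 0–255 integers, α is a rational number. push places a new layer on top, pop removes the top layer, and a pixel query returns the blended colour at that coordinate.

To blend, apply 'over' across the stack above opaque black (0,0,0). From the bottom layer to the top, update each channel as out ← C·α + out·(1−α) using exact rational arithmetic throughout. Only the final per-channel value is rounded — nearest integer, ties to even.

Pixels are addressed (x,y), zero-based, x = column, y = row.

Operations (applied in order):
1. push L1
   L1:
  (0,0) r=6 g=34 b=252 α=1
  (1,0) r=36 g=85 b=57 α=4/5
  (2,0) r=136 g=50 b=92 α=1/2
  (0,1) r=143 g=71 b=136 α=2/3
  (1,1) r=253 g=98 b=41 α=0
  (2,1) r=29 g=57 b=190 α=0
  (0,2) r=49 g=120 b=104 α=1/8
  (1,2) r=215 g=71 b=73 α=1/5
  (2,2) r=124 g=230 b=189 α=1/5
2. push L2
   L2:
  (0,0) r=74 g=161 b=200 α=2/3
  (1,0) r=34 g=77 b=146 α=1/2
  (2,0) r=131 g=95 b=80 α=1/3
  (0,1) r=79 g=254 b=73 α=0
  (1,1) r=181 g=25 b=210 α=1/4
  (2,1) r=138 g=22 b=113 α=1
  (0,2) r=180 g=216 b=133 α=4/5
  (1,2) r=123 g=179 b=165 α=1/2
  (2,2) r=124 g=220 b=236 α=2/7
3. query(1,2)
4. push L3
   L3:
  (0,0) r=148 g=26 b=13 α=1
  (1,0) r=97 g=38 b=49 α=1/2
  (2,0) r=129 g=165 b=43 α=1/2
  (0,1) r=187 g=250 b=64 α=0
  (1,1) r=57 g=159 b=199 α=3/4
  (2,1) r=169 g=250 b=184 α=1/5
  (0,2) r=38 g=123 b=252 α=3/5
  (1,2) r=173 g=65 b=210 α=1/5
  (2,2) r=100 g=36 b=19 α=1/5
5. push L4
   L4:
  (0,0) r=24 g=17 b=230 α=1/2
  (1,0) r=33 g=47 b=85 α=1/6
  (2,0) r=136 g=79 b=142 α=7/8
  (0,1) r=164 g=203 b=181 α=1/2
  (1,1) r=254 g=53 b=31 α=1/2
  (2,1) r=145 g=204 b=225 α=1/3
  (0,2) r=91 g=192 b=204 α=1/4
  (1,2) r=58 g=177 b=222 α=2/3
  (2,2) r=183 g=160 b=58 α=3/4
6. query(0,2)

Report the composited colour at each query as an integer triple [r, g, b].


at x=1,y=2 over L1,L2:
+L1 (α=1/5) → [43, 71/5, 73/5]
+L2 (α=1/2) → [83, 483/5, 449/5]
= [83, 97, 90]

(0,2) stack=L1,L2,L3,L4; from [0,0,0]:
L1 α=1/8: [49/8, 15, 13]
L2 α=4/5: [5809/40, 879/5, 109]
L3 α=3/5: [8089/100, 3603/25, 974/5]
L4 α=1/4: [33367/400, 15609/100, 1971/10]
= [83, 156, 197]


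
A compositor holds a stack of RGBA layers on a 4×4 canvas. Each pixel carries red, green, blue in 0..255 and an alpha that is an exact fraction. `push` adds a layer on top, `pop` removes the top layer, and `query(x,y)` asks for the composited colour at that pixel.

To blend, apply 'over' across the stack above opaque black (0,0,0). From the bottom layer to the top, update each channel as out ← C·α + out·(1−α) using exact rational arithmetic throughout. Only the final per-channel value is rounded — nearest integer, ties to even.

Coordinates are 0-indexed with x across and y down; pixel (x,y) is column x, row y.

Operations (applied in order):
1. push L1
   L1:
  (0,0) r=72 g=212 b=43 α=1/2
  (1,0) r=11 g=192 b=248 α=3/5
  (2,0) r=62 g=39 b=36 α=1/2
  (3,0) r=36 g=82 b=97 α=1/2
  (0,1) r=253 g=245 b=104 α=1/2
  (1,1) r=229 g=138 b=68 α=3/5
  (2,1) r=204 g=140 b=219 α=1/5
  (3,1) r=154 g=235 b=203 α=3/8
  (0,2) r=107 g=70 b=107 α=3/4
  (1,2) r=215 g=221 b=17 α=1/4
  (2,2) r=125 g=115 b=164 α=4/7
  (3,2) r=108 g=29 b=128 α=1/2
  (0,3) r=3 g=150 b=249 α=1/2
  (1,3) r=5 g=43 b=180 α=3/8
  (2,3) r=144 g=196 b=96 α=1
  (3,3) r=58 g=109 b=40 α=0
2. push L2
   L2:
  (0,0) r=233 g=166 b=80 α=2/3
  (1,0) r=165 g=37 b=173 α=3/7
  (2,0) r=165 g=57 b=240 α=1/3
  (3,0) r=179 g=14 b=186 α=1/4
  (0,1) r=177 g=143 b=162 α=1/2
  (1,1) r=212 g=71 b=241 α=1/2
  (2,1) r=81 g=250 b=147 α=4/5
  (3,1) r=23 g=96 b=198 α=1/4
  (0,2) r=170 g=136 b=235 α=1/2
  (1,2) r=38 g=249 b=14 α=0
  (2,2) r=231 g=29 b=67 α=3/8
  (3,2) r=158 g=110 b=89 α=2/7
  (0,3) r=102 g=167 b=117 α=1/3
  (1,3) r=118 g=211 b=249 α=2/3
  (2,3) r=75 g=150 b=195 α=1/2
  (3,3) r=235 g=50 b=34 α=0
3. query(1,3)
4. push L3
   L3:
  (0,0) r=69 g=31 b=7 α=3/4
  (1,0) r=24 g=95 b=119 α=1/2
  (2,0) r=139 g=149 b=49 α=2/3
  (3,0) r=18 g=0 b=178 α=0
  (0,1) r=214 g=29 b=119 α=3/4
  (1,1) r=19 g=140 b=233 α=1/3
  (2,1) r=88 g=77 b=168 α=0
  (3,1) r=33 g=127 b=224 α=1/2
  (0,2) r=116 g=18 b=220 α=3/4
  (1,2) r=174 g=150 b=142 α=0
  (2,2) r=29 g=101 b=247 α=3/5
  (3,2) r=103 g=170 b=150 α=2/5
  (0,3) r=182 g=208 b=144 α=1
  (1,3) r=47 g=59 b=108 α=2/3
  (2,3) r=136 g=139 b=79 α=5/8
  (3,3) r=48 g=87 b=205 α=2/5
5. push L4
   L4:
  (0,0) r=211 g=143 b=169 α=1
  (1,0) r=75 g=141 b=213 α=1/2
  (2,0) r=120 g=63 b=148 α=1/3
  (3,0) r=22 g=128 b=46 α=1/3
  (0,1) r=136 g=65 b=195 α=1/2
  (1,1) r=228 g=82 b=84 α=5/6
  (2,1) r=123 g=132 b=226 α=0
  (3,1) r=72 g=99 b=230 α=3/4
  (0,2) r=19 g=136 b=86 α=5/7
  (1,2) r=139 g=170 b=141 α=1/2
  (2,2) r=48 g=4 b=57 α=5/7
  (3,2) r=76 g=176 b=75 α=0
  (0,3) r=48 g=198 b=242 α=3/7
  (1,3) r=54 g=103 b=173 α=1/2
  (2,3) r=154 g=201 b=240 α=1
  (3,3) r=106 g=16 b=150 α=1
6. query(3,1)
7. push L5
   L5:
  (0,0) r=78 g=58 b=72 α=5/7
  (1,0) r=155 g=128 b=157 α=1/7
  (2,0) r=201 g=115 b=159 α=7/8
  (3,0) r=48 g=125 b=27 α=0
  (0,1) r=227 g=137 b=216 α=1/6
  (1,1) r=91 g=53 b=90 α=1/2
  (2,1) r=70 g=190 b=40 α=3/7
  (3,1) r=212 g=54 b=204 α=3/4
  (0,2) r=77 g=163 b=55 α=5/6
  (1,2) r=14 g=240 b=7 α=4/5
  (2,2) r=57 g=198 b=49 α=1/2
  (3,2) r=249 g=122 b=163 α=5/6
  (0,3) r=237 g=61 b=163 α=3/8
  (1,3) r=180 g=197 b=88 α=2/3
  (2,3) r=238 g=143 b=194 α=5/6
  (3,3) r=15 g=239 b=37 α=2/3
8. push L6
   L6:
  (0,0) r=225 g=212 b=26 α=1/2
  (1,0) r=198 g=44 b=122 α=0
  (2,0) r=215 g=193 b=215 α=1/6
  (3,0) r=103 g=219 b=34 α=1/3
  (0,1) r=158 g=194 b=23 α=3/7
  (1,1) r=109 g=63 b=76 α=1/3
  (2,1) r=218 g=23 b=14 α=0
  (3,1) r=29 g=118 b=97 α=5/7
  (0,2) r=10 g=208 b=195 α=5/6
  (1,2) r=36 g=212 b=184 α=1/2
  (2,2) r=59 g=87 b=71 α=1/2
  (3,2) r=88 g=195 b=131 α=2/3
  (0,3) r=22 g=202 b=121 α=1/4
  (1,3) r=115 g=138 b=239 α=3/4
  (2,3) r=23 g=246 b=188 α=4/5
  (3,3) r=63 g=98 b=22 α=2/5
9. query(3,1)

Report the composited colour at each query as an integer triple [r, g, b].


query (1,3) [L1,L2] — begin 0,0,0
+L1 (α=3/8) → [15/8, 129/8, 135/2]
+L2 (α=2/3) → [1903/24, 3505/24, 377/2]
→ [79, 146, 188]

at x=3,y=1 over L1,L2,L3,L4:
+L1 (α=3/8) → [231/4, 705/8, 609/8]
+L2 (α=1/4) → [785/16, 2883/32, 3411/32]
+L3 (α=1/2) → [1313/32, 6947/64, 10579/64]
+L4 (α=3/4) → [8225/128, 25955/256, 54739/256]
= [64, 101, 214]

at x=3,y=1 over L1,L2,L3,L4,L5,L6:
L1 α=3/8: [231/4, 705/8, 609/8]
L2 α=1/4: [785/16, 2883/32, 3411/32]
L3 α=1/2: [1313/32, 6947/64, 10579/64]
L4 α=3/4: [8225/128, 25955/256, 54739/256]
L5 α=3/4: [89633/512, 67427/1024, 211411/1024]
L6 α=5/7: [126753/1792, 369507/3584, 459731/3584]
→ [71, 103, 128]


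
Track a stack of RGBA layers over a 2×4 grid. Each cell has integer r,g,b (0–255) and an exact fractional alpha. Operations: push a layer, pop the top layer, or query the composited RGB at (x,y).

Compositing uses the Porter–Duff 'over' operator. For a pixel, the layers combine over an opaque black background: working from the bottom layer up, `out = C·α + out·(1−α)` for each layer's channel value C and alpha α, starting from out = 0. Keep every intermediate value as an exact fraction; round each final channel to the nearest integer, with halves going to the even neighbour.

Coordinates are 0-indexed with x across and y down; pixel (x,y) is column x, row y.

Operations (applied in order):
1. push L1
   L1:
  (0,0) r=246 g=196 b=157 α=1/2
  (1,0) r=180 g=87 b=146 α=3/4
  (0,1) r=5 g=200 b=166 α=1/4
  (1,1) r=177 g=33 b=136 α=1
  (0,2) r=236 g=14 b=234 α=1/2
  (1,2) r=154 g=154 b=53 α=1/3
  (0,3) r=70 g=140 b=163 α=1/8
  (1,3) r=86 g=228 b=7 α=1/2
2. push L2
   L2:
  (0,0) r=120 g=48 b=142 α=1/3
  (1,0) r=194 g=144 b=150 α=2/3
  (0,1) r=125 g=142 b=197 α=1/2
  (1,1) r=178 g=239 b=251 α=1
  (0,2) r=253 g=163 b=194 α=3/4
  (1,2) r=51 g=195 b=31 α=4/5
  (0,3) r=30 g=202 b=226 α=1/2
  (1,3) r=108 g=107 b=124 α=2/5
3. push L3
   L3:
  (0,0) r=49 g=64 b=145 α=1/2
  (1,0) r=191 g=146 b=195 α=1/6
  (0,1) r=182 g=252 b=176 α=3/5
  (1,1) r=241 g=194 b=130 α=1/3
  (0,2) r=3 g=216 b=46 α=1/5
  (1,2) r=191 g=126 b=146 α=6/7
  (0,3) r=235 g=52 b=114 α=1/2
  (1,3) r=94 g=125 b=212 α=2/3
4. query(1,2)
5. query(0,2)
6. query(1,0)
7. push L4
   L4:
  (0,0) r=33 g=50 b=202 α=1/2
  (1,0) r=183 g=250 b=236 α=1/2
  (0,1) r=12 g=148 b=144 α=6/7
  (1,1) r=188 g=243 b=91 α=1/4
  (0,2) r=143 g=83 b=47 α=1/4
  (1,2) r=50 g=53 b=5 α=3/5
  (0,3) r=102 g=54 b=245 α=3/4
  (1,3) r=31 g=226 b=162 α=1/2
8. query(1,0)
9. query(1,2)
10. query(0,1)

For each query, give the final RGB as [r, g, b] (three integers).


at x=1,y=2 over L1,L2,L3:
L1 α=1/3: [154/3, 154/3, 53/3]
L2 α=4/5: [766/15, 2494/15, 85/3]
L3 α=6/7: [17956/105, 13834/105, 2713/21]
= [171, 132, 129]

(0,2) stack=L1,L2,L3; from [0,0,0]:
after L1 α=1/2: [118, 7, 117]
after L2 α=3/4: [877/4, 124, 699/4]
after L3 α=1/5: [176, 712/5, 149]
→ [176, 142, 149]

(1,0) stack=L1,L2,L3; from [0,0,0]:
after L1 α=3/4: [135, 261/4, 219/2]
after L2 α=2/3: [523/3, 471/4, 273/2]
after L3 α=1/6: [1594/9, 2939/24, 585/4]
→ [177, 122, 146]

query (1,0) [L1,L2,L3,L4] — begin 0,0,0
+L1 (α=3/4) → [135, 261/4, 219/2]
+L2 (α=2/3) → [523/3, 471/4, 273/2]
+L3 (α=1/6) → [1594/9, 2939/24, 585/4]
+L4 (α=1/2) → [3241/18, 8939/48, 1529/8]
→ [180, 186, 191]

query (1,2) [L1,L2,L3,L4] — begin 0,0,0
L1 α=1/3: [154/3, 154/3, 53/3]
L2 α=4/5: [766/15, 2494/15, 85/3]
L3 α=6/7: [17956/105, 13834/105, 2713/21]
L4 α=3/5: [51662/525, 44363/525, 5741/105]
rounded: [98, 85, 55]

at x=0,y=1 over L1,L2,L3,L4:
after L1 α=1/4: [5/4, 50, 83/2]
after L2 α=1/2: [505/8, 96, 477/4]
after L3 α=3/5: [2689/20, 948/5, 1533/10]
after L4 α=6/7: [4129/140, 5388/35, 10173/70]
= [29, 154, 145]


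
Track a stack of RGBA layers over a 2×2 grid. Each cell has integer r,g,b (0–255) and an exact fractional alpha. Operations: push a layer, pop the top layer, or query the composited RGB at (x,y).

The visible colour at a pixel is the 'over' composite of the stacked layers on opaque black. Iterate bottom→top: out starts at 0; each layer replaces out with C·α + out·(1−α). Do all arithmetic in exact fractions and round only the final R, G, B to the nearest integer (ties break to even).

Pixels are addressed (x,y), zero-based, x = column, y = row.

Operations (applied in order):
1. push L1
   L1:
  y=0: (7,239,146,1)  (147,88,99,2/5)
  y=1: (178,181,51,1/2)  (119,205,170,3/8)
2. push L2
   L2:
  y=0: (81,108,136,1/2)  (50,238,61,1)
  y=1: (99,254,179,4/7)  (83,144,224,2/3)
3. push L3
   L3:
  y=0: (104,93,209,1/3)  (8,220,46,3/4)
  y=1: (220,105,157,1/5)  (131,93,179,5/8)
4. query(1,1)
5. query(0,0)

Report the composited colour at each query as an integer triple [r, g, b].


at x=1,y=1 over L1,L2,L3:
+L1 (α=3/8) → [357/8, 615/8, 255/4]
+L2 (α=2/3) → [1685/24, 973/8, 2047/12]
+L3 (α=5/8) → [6925/64, 6639/64, 5627/32]
→ [108, 104, 176]

query (0,0) [L1,L2,L3] — begin 0,0,0
after L1 α=1: [7, 239, 146]
after L2 α=1/2: [44, 347/2, 141]
after L3 α=1/3: [64, 440/3, 491/3]
→ [64, 147, 164]


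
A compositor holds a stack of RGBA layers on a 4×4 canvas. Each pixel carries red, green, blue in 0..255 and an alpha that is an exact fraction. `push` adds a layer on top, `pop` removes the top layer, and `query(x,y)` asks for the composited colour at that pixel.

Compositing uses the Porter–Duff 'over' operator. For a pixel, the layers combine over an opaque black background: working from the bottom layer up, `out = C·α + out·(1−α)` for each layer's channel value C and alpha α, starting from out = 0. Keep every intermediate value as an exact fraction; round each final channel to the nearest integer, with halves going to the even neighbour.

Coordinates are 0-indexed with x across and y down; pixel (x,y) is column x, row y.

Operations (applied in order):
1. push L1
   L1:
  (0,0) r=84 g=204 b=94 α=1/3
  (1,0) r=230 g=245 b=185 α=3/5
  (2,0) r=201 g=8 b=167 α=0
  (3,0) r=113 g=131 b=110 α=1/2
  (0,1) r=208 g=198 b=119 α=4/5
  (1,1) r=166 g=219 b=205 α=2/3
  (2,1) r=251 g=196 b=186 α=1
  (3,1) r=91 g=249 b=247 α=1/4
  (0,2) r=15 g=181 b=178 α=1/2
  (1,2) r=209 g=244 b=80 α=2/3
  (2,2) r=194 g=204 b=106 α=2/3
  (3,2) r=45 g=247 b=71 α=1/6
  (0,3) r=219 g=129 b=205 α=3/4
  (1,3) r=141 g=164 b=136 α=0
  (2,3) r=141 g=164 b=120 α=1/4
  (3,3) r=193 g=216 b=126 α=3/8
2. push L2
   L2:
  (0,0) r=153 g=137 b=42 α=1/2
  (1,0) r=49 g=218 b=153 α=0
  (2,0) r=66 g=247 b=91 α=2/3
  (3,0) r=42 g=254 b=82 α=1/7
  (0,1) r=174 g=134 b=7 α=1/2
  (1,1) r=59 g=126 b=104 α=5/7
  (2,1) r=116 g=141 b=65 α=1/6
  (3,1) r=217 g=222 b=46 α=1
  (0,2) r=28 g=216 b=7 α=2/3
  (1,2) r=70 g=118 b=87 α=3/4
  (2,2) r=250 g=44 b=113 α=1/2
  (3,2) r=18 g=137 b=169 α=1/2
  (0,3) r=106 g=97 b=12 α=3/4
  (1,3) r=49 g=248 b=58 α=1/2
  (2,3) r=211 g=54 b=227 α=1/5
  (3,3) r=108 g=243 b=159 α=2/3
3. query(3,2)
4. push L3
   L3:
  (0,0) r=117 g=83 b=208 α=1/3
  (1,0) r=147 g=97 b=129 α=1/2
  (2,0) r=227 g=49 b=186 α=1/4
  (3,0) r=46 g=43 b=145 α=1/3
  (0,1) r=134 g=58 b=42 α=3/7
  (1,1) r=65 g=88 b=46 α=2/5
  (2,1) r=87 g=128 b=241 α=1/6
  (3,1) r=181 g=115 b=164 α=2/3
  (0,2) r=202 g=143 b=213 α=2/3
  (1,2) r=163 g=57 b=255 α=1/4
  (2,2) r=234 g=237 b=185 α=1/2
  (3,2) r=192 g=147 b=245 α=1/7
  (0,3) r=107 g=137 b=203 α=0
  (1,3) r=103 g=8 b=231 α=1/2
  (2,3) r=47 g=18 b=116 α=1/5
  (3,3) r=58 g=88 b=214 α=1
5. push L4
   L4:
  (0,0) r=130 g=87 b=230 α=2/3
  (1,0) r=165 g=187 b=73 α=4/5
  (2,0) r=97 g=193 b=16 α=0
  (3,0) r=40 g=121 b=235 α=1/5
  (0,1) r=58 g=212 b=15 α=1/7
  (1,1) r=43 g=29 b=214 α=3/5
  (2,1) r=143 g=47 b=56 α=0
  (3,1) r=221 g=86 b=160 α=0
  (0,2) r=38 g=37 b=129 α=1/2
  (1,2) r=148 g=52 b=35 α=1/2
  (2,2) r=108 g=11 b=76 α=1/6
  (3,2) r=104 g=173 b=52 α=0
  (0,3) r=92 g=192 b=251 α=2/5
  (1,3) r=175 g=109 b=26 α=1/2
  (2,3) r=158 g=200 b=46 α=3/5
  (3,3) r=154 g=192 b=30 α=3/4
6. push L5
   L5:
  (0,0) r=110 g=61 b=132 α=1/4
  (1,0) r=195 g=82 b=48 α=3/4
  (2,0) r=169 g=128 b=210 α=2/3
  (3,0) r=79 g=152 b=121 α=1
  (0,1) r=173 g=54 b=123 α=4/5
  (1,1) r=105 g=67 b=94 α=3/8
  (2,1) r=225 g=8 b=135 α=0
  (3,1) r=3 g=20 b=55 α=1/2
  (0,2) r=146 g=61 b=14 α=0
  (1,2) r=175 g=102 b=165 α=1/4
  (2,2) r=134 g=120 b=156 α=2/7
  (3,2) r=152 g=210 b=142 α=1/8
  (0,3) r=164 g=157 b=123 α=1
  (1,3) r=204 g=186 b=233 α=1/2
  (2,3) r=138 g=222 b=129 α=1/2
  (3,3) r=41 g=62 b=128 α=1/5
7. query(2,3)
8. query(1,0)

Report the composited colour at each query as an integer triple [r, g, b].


at x=3,y=2 over L1,L2:
L1 α=1/6: [15/2, 247/6, 71/6]
L2 α=1/2: [51/4, 1069/12, 1085/12]
→ [13, 89, 90]

(2,3) stack=L1,L2,L3,L4,L5; from [0,0,0]:
L1 α=1/4: [141/4, 41, 30]
L2 α=1/5: [352/5, 218/5, 347/5]
L3 α=1/5: [1643/25, 962/25, 1968/25]
L4 α=3/5: [15136/125, 16924/125, 7386/125]
L5 α=1/2: [16193/125, 22337/125, 23511/250]
= [130, 179, 94]

at x=1,y=0 over L1,L2,L3,L4,L5:
after L1 α=3/5: [138, 147, 111]
after L2 α=0: [138, 147, 111]
after L3 α=1/2: [285/2, 122, 120]
after L4 α=4/5: [321/2, 174, 412/5]
after L5 α=3/4: [1491/8, 105, 283/5]
= [186, 105, 57]


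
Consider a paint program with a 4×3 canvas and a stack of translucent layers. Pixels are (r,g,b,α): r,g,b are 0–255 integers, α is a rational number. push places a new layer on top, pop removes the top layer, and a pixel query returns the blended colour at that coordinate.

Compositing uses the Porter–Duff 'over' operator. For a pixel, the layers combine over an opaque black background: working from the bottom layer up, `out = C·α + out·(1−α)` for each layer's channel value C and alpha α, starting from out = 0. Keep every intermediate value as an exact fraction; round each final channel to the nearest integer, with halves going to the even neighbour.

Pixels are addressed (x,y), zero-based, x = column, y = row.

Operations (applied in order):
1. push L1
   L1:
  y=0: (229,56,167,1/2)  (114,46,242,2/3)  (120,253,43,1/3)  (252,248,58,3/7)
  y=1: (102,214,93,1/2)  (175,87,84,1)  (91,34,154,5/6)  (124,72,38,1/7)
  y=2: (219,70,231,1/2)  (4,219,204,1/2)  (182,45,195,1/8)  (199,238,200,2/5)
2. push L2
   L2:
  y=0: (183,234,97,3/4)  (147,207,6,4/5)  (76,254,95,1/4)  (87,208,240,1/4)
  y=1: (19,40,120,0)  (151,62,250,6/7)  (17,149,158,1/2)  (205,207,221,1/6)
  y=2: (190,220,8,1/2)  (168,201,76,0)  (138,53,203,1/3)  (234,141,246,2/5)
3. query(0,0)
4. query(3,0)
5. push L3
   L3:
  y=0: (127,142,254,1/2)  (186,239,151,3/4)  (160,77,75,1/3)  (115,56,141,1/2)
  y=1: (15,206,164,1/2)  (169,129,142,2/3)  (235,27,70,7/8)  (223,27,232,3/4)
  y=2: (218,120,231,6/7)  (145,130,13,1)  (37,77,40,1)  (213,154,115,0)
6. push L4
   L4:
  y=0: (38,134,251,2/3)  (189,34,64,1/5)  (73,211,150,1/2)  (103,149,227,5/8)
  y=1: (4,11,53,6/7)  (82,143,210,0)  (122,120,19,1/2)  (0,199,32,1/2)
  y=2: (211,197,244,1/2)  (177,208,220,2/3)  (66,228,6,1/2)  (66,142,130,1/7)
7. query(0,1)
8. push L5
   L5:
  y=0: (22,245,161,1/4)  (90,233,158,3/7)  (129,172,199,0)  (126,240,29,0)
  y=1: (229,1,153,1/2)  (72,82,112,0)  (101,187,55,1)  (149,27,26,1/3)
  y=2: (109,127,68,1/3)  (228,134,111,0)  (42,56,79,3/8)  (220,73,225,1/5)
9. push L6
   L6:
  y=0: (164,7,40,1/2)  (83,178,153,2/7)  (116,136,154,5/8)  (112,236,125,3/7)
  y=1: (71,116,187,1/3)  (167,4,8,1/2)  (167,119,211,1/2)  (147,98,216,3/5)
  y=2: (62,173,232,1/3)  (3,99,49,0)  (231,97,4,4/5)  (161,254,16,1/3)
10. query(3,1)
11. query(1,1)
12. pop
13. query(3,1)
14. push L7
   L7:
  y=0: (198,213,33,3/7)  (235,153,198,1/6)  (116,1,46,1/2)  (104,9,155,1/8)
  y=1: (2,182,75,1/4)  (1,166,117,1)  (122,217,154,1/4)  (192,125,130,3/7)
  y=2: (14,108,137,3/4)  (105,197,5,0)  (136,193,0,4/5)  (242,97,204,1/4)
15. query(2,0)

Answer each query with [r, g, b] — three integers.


(0,0) stack=L1,L2; from [0,0,0]:
L1 α=1/2: [229/2, 28, 167/2]
L2 α=3/4: [1327/8, 365/2, 749/8]
→ [166, 182, 94]

(3,0) stack=L1,L2; from [0,0,0]:
after L1 α=3/7: [108, 744/7, 174/7]
after L2 α=1/4: [411/4, 922/7, 1101/14]
rounded: [103, 132, 79]

at x=0,y=1 over L1,L2,L3,L4:
L1 α=1/2: [51, 107, 93/2]
L2 α=0: [51, 107, 93/2]
L3 α=1/2: [33, 313/2, 421/4]
L4 α=6/7: [57/7, 445/14, 1693/28]
= [8, 32, 60]

(3,1) stack=L1,L2,L3,L4,L5,L6; from [0,0,0]:
L1 α=1/7: [124/7, 72/7, 38/7]
L2 α=1/6: [685/14, 603/14, 579/14]
L3 α=3/4: [10051/56, 1737/56, 10323/56]
L4 α=1/2: [10051/112, 12881/112, 12115/112]
L5 α=1/3: [18395/168, 14393/168, 13571/168]
L6 α=3/5: [55439/420, 39089/420, 68003/420]
→ [132, 93, 162]

at x=1,y=1 over L1,L2,L3,L4,L5,L6:
+L1 (α=1) → [175, 87, 84]
+L2 (α=6/7) → [1081/7, 459/7, 1584/7]
+L3 (α=2/3) → [1149/7, 755/7, 3572/21]
+L4 (α=0) → [1149/7, 755/7, 3572/21]
+L5 (α=0) → [1149/7, 755/7, 3572/21]
+L6 (α=1/2) → [1159/7, 783/14, 1870/21]
= [166, 56, 89]

query (3,1) [L1,L2,L3,L4,L5] — begin 0,0,0
L1 α=1/7: [124/7, 72/7, 38/7]
L2 α=1/6: [685/14, 603/14, 579/14]
L3 α=3/4: [10051/56, 1737/56, 10323/56]
L4 α=1/2: [10051/112, 12881/112, 12115/112]
L5 α=1/3: [18395/168, 14393/168, 13571/168]
→ [109, 86, 81]

at x=2,y=0 over L1,L2,L3,L4,L5,L7:
+L1 (α=1/3) → [40, 253/3, 43/3]
+L2 (α=1/4) → [49, 507/4, 69/2]
+L3 (α=1/3) → [86, 661/6, 48]
+L4 (α=1/2) → [159/2, 1927/12, 99]
+L5 (α=0) → [159/2, 1927/12, 99]
+L7 (α=1/2) → [391/4, 1939/24, 145/2]
rounded: [98, 81, 72]


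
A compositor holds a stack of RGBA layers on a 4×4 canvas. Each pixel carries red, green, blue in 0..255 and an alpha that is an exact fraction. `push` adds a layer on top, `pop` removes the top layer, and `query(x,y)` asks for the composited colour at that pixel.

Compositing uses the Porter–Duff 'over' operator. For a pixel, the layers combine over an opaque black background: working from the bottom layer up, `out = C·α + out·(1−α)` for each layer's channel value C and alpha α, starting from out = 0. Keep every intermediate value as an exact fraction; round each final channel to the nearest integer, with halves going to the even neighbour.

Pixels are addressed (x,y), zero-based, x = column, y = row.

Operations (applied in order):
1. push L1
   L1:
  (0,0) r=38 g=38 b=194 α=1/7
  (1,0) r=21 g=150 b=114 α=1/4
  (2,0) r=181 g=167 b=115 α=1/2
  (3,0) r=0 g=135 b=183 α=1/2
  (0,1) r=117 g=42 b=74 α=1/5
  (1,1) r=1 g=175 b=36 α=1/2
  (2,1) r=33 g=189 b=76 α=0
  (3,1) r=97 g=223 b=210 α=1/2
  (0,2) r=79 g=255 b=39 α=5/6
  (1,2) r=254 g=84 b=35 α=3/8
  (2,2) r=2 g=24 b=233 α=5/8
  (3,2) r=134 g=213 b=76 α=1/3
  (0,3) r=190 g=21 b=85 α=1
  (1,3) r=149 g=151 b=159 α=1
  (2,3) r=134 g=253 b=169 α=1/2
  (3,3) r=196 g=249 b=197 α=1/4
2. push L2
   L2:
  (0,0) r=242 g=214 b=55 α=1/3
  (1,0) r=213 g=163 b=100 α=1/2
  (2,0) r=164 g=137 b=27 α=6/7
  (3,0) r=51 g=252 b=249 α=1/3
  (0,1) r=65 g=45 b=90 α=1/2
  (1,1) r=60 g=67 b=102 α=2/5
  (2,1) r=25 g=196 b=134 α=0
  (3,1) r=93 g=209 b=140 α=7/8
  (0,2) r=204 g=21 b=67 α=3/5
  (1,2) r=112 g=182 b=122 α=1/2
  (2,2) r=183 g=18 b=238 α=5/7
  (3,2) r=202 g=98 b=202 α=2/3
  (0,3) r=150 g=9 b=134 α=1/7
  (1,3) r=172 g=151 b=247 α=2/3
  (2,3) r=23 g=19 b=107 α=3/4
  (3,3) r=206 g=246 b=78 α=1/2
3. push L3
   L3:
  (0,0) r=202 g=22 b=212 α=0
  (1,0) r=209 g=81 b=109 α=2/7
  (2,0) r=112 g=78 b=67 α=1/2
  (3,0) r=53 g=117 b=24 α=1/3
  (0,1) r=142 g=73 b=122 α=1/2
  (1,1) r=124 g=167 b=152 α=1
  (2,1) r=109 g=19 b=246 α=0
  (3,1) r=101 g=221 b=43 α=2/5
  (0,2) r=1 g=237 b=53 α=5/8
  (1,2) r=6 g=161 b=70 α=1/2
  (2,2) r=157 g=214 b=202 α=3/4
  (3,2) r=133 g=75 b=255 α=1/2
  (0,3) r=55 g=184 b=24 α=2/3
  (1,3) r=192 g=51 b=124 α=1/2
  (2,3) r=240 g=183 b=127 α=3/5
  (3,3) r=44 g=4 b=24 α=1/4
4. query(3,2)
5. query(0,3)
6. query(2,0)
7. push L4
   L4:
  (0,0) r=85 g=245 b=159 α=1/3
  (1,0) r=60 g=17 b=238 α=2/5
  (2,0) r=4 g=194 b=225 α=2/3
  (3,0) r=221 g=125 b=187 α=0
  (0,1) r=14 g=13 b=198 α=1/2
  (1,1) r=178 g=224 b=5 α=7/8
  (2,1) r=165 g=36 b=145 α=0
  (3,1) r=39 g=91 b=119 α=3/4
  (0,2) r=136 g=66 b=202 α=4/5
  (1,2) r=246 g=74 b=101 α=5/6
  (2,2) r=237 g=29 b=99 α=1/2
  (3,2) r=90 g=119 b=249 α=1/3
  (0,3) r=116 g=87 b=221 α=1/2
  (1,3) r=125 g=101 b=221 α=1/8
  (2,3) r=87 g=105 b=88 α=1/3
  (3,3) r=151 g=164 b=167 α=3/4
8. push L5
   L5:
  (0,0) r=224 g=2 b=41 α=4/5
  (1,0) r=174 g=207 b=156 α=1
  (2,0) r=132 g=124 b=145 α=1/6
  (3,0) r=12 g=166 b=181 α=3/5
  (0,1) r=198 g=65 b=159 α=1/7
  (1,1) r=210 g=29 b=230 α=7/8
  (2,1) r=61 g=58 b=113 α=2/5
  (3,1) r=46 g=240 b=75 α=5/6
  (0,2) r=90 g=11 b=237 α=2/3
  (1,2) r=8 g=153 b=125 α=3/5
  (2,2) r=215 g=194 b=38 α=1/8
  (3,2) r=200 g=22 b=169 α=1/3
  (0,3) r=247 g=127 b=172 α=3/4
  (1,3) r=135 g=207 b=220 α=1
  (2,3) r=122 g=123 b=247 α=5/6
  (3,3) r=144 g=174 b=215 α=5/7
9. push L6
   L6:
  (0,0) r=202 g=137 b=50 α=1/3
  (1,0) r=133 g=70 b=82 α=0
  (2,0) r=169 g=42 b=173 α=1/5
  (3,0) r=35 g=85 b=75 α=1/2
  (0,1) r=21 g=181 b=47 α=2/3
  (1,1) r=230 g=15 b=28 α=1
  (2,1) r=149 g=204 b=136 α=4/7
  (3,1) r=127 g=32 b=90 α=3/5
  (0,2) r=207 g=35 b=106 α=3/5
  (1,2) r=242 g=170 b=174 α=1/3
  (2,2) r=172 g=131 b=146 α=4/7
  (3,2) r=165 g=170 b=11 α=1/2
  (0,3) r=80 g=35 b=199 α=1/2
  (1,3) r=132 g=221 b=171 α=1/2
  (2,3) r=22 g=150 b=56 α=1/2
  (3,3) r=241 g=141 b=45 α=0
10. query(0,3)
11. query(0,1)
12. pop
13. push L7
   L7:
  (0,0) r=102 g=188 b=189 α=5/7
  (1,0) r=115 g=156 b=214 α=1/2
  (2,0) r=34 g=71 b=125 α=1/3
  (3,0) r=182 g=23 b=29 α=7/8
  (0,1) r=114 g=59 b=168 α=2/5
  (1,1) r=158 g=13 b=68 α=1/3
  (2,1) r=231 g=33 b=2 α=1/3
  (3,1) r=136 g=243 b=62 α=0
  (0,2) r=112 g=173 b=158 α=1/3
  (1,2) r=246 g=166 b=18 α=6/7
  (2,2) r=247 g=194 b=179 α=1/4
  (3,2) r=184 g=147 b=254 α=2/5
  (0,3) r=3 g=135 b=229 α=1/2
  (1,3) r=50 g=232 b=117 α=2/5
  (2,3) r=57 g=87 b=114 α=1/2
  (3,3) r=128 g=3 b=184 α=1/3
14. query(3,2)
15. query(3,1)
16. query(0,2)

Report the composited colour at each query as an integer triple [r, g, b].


(3,2) stack=L1,L2,L3; from [0,0,0]:
after L1 α=1/3: [134/3, 71, 76/3]
after L2 α=2/3: [1346/9, 89, 1288/9]
after L3 α=1/2: [2543/18, 82, 3583/18]
→ [141, 82, 199]

query (0,3) [L1,L2,L3] — begin 0,0,0
+L1 (α=1) → [190, 21, 85]
+L2 (α=1/7) → [1290/7, 135/7, 92]
+L3 (α=2/3) → [2060/21, 2711/21, 140/3]
= [98, 129, 47]

query (2,0) [L1,L2,L3] — begin 0,0,0
after L1 α=1/2: [181/2, 167/2, 115/2]
after L2 α=6/7: [307/2, 1811/14, 439/14]
after L3 α=1/2: [531/4, 2903/28, 1377/28]
= [133, 104, 49]

query (0,3) [L1,L2,L3,L4,L5,L6] — begin 0,0,0
after L1 α=1: [190, 21, 85]
after L2 α=1/7: [1290/7, 135/7, 92]
after L3 α=2/3: [2060/21, 2711/21, 140/3]
after L4 α=1/2: [2248/21, 2269/21, 803/6]
after L5 α=3/4: [17809/84, 5135/42, 3899/24]
after L6 α=1/2: [24529/168, 6605/84, 8675/48]
rounded: [146, 79, 181]

(0,1) stack=L1,L2,L3,L4,L5,L6; from [0,0,0]:
after L1 α=1/5: [117/5, 42/5, 74/5]
after L2 α=1/2: [221/5, 267/10, 262/5]
after L3 α=1/2: [931/10, 997/20, 436/5]
after L4 α=1/2: [1071/20, 1257/40, 713/5]
after L5 α=1/7: [5193/70, 5071/140, 5073/35]
after L6 α=2/3: [2711/70, 55751/420, 8363/105]
→ [39, 133, 80]

(3,2) stack=L1,L2,L3,L4,L5,L7; from [0,0,0]:
after L1 α=1/3: [134/3, 71, 76/3]
after L2 α=2/3: [1346/9, 89, 1288/9]
after L3 α=1/2: [2543/18, 82, 3583/18]
after L4 α=1/3: [3353/27, 283/3, 5824/27]
after L5 α=1/3: [12106/81, 632/9, 16211/81]
after L7 α=2/5: [22042/135, 1514/15, 29927/135]
→ [163, 101, 222]

(3,1) stack=L1,L2,L3,L4,L5,L7; from [0,0,0]:
L1 α=1/2: [97/2, 223/2, 105]
L2 α=7/8: [1399/16, 3149/16, 1085/8]
L3 α=2/5: [7429/80, 16519/80, 3943/40]
L4 α=3/4: [16789/320, 38359/320, 18223/160]
L5 α=5/6: [90389/1920, 422359/1920, 78223/960]
L7 α=0: [90389/1920, 422359/1920, 78223/960]
= [47, 220, 81]

query (0,2) [L1,L2,L3,L4,L5,L7] — begin 0,0,0
L1 α=5/6: [395/6, 425/2, 65/2]
L2 α=3/5: [2231/15, 488/5, 266/5]
L3 α=5/8: [282/5, 7389/40, 2123/40]
L4 α=4/5: [3002/25, 17949/200, 34443/200]
L5 α=2/3: [7502/75, 22349/600, 43081/200]
L7 α=1/3: [23404/225, 74249/900, 19627/100]
rounded: [104, 82, 196]


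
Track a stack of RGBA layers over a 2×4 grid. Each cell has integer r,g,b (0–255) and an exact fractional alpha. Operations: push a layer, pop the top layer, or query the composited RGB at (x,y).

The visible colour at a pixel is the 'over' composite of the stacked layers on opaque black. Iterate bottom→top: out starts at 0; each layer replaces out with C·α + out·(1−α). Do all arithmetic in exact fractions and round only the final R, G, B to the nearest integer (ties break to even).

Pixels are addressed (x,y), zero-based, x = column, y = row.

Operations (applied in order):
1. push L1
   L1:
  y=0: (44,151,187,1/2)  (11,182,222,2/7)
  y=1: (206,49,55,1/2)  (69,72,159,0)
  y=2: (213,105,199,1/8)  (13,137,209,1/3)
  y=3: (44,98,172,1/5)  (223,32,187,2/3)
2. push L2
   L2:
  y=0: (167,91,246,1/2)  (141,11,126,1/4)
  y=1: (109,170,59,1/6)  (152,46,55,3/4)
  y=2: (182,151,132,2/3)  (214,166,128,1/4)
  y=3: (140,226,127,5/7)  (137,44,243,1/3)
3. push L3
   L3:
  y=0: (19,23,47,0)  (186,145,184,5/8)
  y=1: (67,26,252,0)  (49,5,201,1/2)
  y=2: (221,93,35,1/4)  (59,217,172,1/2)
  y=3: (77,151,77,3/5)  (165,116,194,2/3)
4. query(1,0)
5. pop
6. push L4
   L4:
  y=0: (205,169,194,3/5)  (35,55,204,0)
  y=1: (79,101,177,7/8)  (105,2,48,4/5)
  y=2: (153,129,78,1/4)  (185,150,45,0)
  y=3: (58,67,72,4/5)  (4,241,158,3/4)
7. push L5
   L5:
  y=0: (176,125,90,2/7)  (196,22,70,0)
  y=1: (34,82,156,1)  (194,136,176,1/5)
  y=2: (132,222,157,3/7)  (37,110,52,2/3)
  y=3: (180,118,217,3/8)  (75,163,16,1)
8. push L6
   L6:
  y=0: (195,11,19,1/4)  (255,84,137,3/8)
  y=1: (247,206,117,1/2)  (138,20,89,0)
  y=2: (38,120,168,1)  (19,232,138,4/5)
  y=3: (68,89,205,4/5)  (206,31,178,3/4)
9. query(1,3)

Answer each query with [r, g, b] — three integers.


at x=1,y=0 over L1,L2,L3:
+L1 (α=2/7) → [22/7, 52, 444/7]
+L2 (α=1/4) → [1053/28, 167/4, 1107/14]
+L3 (α=5/8) → [29199/224, 3401/32, 16201/112]
= [130, 106, 145]

(1,3) stack=L1,L2,L4,L5,L6; from [0,0,0]:
after L1 α=2/3: [446/3, 64/3, 374/3]
after L2 α=1/3: [1303/9, 260/9, 1477/9]
after L4 α=3/4: [1411/36, 6767/36, 5743/36]
after L5 α=1: [75, 163, 16]
after L6 α=3/4: [693/4, 64, 275/2]
= [173, 64, 138]


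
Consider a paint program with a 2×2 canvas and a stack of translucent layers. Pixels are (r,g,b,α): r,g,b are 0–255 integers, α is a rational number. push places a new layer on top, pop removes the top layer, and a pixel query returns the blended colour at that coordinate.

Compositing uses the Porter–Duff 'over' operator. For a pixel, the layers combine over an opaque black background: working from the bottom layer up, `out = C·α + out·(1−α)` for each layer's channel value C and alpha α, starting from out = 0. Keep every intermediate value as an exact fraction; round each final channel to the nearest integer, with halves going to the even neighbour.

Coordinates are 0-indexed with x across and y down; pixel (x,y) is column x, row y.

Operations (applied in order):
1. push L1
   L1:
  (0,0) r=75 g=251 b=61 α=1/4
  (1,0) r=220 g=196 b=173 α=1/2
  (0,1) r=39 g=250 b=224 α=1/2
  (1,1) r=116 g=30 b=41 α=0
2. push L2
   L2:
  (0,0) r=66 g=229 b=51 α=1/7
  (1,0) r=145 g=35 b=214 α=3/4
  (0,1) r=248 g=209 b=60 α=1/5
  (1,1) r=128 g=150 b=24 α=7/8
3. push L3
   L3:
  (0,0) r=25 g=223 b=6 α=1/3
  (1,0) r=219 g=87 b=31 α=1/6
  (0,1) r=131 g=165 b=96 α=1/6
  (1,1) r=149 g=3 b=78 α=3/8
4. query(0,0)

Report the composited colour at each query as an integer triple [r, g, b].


query (0,0) [L1,L2,L3] — begin 0,0,0
after L1 α=1/4: [75/4, 251/4, 61/4]
after L2 α=1/7: [51/2, 173/2, 285/14]
after L3 α=1/3: [76/3, 132, 109/7]
→ [25, 132, 16]


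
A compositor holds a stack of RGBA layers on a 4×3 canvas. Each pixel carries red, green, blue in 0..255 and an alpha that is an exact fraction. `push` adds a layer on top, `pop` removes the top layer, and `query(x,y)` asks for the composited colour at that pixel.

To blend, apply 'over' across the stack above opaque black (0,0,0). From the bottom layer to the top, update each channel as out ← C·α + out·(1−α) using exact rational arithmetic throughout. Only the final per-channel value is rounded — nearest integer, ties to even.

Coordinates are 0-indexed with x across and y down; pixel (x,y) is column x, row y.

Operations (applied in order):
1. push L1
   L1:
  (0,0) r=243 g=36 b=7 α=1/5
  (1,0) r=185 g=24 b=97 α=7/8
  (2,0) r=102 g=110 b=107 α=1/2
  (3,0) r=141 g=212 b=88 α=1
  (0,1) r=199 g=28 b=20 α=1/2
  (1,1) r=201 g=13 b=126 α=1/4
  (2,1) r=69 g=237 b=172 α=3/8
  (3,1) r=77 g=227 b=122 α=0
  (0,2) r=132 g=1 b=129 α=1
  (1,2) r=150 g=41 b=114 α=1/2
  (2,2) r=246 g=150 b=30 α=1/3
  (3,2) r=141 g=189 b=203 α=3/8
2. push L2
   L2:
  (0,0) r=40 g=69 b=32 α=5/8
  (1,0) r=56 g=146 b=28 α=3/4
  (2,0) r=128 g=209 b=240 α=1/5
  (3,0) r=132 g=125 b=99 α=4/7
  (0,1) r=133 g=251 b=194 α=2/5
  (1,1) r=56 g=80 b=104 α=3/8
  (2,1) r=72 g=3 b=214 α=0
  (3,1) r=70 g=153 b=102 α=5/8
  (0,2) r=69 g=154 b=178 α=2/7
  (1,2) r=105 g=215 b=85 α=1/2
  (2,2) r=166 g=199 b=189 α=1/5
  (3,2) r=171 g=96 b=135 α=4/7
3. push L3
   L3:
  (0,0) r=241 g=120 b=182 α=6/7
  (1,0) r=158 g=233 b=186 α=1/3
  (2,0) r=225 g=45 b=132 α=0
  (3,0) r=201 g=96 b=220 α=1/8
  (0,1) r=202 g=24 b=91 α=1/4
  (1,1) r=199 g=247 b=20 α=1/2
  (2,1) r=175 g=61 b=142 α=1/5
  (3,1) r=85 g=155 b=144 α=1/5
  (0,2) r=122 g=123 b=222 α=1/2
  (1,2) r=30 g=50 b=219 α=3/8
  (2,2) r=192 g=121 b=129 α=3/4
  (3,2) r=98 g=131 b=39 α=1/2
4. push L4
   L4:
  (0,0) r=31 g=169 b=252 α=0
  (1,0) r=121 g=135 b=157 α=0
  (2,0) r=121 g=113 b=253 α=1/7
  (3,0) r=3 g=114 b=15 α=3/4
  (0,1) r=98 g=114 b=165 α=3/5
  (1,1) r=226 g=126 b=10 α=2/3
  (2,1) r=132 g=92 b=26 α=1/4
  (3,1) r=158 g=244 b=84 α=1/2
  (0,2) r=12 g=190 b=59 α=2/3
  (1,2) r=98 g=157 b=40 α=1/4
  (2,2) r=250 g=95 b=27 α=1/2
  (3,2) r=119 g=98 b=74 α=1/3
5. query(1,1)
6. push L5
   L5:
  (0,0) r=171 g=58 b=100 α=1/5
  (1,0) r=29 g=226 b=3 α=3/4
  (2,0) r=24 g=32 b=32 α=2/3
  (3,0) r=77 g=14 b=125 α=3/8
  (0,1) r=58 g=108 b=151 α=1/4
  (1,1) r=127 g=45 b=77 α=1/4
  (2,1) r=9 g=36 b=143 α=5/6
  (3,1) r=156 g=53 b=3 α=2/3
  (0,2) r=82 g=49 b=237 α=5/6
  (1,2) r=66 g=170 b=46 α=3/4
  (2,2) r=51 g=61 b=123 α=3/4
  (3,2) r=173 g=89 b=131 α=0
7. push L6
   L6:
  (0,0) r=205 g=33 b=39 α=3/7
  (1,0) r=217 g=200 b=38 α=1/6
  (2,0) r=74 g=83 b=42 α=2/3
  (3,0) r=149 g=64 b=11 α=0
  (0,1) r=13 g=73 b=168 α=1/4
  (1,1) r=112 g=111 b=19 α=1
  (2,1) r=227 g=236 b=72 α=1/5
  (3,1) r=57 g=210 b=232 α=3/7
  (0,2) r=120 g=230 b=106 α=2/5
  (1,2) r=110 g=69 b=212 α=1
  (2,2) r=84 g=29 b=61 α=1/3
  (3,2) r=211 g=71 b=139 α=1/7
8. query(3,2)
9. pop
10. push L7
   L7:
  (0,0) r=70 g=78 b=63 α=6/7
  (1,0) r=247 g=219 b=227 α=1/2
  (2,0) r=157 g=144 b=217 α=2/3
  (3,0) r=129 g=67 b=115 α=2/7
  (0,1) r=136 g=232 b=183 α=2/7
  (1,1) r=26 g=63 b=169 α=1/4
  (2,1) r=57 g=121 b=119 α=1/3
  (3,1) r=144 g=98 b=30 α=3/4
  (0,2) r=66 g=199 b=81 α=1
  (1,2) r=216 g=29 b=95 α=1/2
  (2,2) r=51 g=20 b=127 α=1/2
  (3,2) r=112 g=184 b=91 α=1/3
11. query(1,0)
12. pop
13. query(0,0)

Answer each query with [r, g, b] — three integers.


query (1,1) [L1,L2,L3,L4] — begin 0,0,0
after L1 α=1/4: [201/4, 13/4, 63/2]
after L2 α=3/8: [1677/32, 1025/32, 939/16]
after L3 α=1/2: [8045/64, 8929/64, 1259/32]
after L4 α=2/3: [36973/192, 25057/192, 633/32]
= [193, 131, 20]

query (3,2) [L1,L2,L3,L4,L5,L6] — begin 0,0,0
+L1 (α=3/8) → [423/8, 567/8, 609/8]
+L2 (α=4/7) → [963/8, 4773/56, 6147/56]
+L3 (α=1/2) → [1747/16, 12109/112, 8331/112]
+L4 (α=1/3) → [2699/24, 17597/168, 12475/168]
+L5 (α=0) → [2699/24, 17597/168, 12475/168]
+L6 (α=1/7) → [3543/28, 19585/196, 16367/196]
= [127, 100, 84]

(1,0) stack=L1,L2,L3,L4,L5,L7; from [0,0,0]:
+L1 (α=7/8) → [1295/8, 21, 679/8]
+L2 (α=3/4) → [2639/32, 459/4, 1351/32]
+L3 (α=1/3) → [5167/48, 925/6, 4327/48]
+L4 (α=0) → [5167/48, 925/6, 4327/48]
+L5 (α=3/4) → [9343/192, 4993/24, 4759/192]
+L7 (α=1/2) → [56767/384, 10249/48, 48343/384]
= [148, 214, 126]

at x=0,y=0 over L1,L2,L3,L4,L5:
+L1 (α=1/5) → [243/5, 36/5, 7/5]
+L2 (α=5/8) → [1729/40, 1833/40, 821/40]
+L3 (α=6/7) → [59569/280, 30633/280, 44501/280]
+L4 (α=0) → [59569/280, 30633/280, 44501/280]
+L5 (α=1/5) → [71539/350, 34693/350, 51501/350]
= [204, 99, 147]


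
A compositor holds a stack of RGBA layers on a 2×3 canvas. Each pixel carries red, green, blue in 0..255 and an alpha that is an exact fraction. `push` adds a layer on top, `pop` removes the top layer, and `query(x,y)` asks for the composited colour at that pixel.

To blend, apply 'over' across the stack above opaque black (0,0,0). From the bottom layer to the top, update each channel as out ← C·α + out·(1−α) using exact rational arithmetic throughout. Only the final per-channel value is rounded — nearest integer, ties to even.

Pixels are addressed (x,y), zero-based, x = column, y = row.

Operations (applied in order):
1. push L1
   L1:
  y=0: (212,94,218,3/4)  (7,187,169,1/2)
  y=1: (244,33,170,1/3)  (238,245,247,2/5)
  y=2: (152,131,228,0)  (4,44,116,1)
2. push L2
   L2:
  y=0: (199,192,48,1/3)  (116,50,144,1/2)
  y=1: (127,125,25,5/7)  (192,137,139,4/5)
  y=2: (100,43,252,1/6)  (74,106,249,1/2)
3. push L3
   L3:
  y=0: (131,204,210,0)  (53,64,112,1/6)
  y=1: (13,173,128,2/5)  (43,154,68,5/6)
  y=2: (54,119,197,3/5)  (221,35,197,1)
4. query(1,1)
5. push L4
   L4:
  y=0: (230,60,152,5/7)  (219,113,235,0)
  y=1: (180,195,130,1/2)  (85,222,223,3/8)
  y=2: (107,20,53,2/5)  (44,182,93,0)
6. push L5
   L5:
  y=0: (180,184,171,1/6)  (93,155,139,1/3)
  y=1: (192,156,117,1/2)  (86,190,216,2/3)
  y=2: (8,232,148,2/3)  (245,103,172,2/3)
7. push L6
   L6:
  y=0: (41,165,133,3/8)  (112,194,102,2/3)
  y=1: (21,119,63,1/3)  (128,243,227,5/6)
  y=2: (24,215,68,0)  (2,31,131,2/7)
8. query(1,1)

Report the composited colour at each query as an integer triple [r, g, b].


(1,1) stack=L1,L2,L3; from [0,0,0]:
L1 α=2/5: [476/5, 98, 494/5]
L2 α=4/5: [4316/25, 646/5, 3274/25]
L3 α=5/6: [9691/150, 2248/15, 5887/75]
= [65, 150, 78]

query (1,1) [L1,L2,L3,L4,L5,L6] — begin 0,0,0
after L1 α=2/5: [476/5, 98, 494/5]
after L2 α=4/5: [4316/25, 646/5, 3274/25]
after L3 α=5/6: [9691/150, 2248/15, 5887/75]
after L4 α=3/8: [17341/240, 2123/12, 7961/60]
after L5 α=2/3: [58621/720, 6683/36, 33881/180]
after L6 α=5/6: [519421/4320, 50423/216, 238181/1080]
→ [120, 233, 221]


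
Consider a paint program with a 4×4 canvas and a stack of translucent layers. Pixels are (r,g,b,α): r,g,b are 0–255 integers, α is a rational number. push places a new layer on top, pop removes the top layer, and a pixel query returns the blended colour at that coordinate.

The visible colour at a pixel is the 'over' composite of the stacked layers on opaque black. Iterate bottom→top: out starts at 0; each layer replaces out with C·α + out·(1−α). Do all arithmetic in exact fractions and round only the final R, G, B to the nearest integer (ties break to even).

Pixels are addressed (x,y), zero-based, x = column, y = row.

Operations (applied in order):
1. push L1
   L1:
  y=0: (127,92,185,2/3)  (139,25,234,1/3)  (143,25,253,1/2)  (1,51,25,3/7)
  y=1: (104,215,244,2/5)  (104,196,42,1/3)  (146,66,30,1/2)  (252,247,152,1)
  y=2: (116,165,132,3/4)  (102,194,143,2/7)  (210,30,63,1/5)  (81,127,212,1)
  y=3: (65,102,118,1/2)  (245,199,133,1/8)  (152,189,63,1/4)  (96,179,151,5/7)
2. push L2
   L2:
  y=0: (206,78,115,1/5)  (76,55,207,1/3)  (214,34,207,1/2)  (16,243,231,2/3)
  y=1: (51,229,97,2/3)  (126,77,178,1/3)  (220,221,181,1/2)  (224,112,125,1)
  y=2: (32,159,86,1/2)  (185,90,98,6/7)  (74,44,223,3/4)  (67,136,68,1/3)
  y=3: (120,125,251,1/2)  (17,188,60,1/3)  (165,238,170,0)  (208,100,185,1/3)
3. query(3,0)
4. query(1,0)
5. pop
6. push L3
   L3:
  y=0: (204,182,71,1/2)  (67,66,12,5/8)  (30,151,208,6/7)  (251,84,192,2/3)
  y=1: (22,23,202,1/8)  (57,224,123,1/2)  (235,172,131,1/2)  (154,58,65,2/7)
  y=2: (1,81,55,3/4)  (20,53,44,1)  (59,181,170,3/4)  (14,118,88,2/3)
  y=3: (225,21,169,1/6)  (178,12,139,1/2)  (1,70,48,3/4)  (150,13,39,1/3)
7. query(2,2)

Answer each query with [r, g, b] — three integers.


query (3,0) [L1,L2] — begin 0,0,0
L1 α=3/7: [3/7, 153/7, 75/7]
L2 α=2/3: [227/21, 1185/7, 1103/7]
= [11, 169, 158]

query (1,0) [L1,L2] — begin 0,0,0
+L1 (α=1/3) → [139/3, 25/3, 78]
+L2 (α=1/3) → [506/9, 215/9, 121]
→ [56, 24, 121]

at x=2,y=2 over L1,L3:
+L1 (α=1/5) → [42, 6, 63/5]
+L3 (α=3/4) → [219/4, 549/4, 2613/20]
= [55, 137, 131]
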